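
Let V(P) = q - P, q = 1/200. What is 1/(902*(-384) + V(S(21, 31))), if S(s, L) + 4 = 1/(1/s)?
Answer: -200/69276999 ≈ -2.8870e-6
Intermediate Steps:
q = 1/200 ≈ 0.0050000
S(s, L) = -4 + s (S(s, L) = -4 + 1/(1/s) = -4 + s)
V(P) = 1/200 - P
1/(902*(-384) + V(S(21, 31))) = 1/(902*(-384) + (1/200 - (-4 + 21))) = 1/(-346368 + (1/200 - 1*17)) = 1/(-346368 + (1/200 - 17)) = 1/(-346368 - 3399/200) = 1/(-69276999/200) = -200/69276999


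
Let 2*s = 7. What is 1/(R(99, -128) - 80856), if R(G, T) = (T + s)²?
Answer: -4/261423 ≈ -1.5301e-5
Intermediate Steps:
s = 7/2 (s = (½)*7 = 7/2 ≈ 3.5000)
R(G, T) = (7/2 + T)² (R(G, T) = (T + 7/2)² = (7/2 + T)²)
1/(R(99, -128) - 80856) = 1/((7 + 2*(-128))²/4 - 80856) = 1/((7 - 256)²/4 - 80856) = 1/((¼)*(-249)² - 80856) = 1/((¼)*62001 - 80856) = 1/(62001/4 - 80856) = 1/(-261423/4) = -4/261423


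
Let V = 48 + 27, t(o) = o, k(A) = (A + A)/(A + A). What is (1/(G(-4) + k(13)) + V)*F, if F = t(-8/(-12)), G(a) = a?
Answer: 448/9 ≈ 49.778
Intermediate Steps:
k(A) = 1 (k(A) = (2*A)/((2*A)) = (2*A)*(1/(2*A)) = 1)
F = ⅔ (F = -8/(-12) = -8*(-1/12) = ⅔ ≈ 0.66667)
V = 75
(1/(G(-4) + k(13)) + V)*F = (1/(-4 + 1) + 75)*(⅔) = (1/(-3) + 75)*(⅔) = (-⅓ + 75)*(⅔) = (224/3)*(⅔) = 448/9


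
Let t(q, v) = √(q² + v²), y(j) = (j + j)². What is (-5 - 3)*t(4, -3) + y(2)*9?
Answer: 104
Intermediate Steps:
y(j) = 4*j² (y(j) = (2*j)² = 4*j²)
(-5 - 3)*t(4, -3) + y(2)*9 = (-5 - 3)*√(4² + (-3)²) + (4*2²)*9 = -8*√(16 + 9) + (4*4)*9 = -8*√25 + 16*9 = -8*5 + 144 = -40 + 144 = 104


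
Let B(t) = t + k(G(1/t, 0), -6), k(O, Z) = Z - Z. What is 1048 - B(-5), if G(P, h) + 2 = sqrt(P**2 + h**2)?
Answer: 1053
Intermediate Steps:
G(P, h) = -2 + sqrt(P**2 + h**2)
k(O, Z) = 0
B(t) = t (B(t) = t + 0 = t)
1048 - B(-5) = 1048 - 1*(-5) = 1048 + 5 = 1053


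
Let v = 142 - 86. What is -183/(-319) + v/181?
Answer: 50987/57739 ≈ 0.88306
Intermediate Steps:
v = 56
-183/(-319) + v/181 = -183/(-319) + 56/181 = -183*(-1/319) + 56*(1/181) = 183/319 + 56/181 = 50987/57739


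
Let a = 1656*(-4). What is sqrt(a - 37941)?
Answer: I*sqrt(44565) ≈ 211.1*I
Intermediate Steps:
a = -6624
sqrt(a - 37941) = sqrt(-6624 - 37941) = sqrt(-44565) = I*sqrt(44565)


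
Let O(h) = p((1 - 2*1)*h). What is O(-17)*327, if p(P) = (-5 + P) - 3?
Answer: 2943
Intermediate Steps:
p(P) = -8 + P
O(h) = -8 - h (O(h) = -8 + (1 - 2*1)*h = -8 + (1 - 2)*h = -8 - h)
O(-17)*327 = (-8 - 1*(-17))*327 = (-8 + 17)*327 = 9*327 = 2943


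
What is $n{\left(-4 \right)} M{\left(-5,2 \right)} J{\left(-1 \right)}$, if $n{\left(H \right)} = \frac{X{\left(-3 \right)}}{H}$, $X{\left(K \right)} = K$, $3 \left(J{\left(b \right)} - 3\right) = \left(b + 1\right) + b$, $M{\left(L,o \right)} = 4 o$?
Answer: $16$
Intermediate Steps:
$J{\left(b \right)} = \frac{10}{3} + \frac{2 b}{3}$ ($J{\left(b \right)} = 3 + \frac{\left(b + 1\right) + b}{3} = 3 + \frac{\left(1 + b\right) + b}{3} = 3 + \frac{1 + 2 b}{3} = 3 + \left(\frac{1}{3} + \frac{2 b}{3}\right) = \frac{10}{3} + \frac{2 b}{3}$)
$n{\left(H \right)} = - \frac{3}{H}$
$n{\left(-4 \right)} M{\left(-5,2 \right)} J{\left(-1 \right)} = - \frac{3}{-4} \cdot 4 \cdot 2 \left(\frac{10}{3} + \frac{2}{3} \left(-1\right)\right) = \left(-3\right) \left(- \frac{1}{4}\right) 8 \left(\frac{10}{3} - \frac{2}{3}\right) = \frac{3}{4} \cdot 8 \cdot \frac{8}{3} = 6 \cdot \frac{8}{3} = 16$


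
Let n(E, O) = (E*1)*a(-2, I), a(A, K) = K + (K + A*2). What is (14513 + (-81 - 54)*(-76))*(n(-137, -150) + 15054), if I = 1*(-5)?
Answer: 420447356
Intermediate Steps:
I = -5
a(A, K) = 2*A + 2*K (a(A, K) = K + (K + 2*A) = 2*A + 2*K)
n(E, O) = -14*E (n(E, O) = (E*1)*(2*(-2) + 2*(-5)) = E*(-4 - 10) = E*(-14) = -14*E)
(14513 + (-81 - 54)*(-76))*(n(-137, -150) + 15054) = (14513 + (-81 - 54)*(-76))*(-14*(-137) + 15054) = (14513 - 135*(-76))*(1918 + 15054) = (14513 + 10260)*16972 = 24773*16972 = 420447356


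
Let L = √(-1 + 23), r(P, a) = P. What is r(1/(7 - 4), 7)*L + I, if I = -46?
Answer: -46 + √22/3 ≈ -44.437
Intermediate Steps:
L = √22 ≈ 4.6904
r(1/(7 - 4), 7)*L + I = √22/(7 - 4) - 46 = √22/3 - 46 = -46 + √22/3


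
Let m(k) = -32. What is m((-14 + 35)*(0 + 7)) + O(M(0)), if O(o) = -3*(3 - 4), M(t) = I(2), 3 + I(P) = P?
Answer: -29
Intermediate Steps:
I(P) = -3 + P
M(t) = -1 (M(t) = -3 + 2 = -1)
O(o) = 3 (O(o) = -3*(-1) = 3)
m((-14 + 35)*(0 + 7)) + O(M(0)) = -32 + 3 = -29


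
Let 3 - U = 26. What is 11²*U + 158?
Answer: -2625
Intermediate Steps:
U = -23 (U = 3 - 1*26 = 3 - 26 = -23)
11²*U + 158 = 11²*(-23) + 158 = 121*(-23) + 158 = -2783 + 158 = -2625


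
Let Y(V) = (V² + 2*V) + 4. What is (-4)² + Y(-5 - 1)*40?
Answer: 1136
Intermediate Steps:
Y(V) = 4 + V² + 2*V
(-4)² + Y(-5 - 1)*40 = (-4)² + (4 + (-5 - 1)² + 2*(-5 - 1))*40 = 16 + (4 + (-6)² + 2*(-6))*40 = 16 + (4 + 36 - 12)*40 = 16 + 28*40 = 16 + 1120 = 1136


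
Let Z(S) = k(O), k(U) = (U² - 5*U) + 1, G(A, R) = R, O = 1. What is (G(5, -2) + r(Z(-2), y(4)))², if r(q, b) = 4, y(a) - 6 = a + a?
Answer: 4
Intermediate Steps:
k(U) = 1 + U² - 5*U
Z(S) = -3 (Z(S) = 1 + 1² - 5*1 = 1 + 1 - 5 = -3)
y(a) = 6 + 2*a (y(a) = 6 + (a + a) = 6 + 2*a)
(G(5, -2) + r(Z(-2), y(4)))² = (-2 + 4)² = 2² = 4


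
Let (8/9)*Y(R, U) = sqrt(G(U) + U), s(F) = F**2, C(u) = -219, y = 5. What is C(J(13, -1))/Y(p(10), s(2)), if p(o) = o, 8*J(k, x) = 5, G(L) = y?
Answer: -584/9 ≈ -64.889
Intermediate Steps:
G(L) = 5
J(k, x) = 5/8 (J(k, x) = (1/8)*5 = 5/8)
Y(R, U) = 9*sqrt(5 + U)/8
C(J(13, -1))/Y(p(10), s(2)) = -219*8/(9*sqrt(5 + 2**2)) = -219*8/(9*sqrt(5 + 4)) = -219/(9*sqrt(9)/8) = -219/((9/8)*3) = -219/27/8 = -219*8/27 = -584/9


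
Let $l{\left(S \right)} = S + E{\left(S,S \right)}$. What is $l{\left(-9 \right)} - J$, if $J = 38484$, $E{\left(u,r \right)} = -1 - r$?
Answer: $-38485$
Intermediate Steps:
$l{\left(S \right)} = -1$ ($l{\left(S \right)} = S - \left(1 + S\right) = -1$)
$l{\left(-9 \right)} - J = -1 - 38484 = -38485$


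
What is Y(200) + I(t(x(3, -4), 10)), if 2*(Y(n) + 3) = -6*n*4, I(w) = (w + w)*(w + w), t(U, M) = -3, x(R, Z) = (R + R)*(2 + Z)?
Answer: -2367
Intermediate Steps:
x(R, Z) = 2*R*(2 + Z) (x(R, Z) = (2*R)*(2 + Z) = 2*R*(2 + Z))
I(w) = 4*w² (I(w) = (2*w)*(2*w) = 4*w²)
Y(n) = -3 - 12*n (Y(n) = -3 + (-6*n*4)/2 = -3 + (-24*n)/2 = -3 - 12*n)
Y(200) + I(t(x(3, -4), 10)) = (-3 - 12*200) + 4*(-3)² = (-3 - 2400) + 4*9 = -2403 + 36 = -2367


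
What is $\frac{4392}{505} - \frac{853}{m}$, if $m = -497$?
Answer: $\frac{2613589}{250985} \approx 10.413$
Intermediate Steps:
$\frac{4392}{505} - \frac{853}{m} = \frac{4392}{505} - \frac{853}{-497} = 4392 \cdot \frac{1}{505} - - \frac{853}{497} = \frac{4392}{505} + \frac{853}{497} = \frac{2613589}{250985}$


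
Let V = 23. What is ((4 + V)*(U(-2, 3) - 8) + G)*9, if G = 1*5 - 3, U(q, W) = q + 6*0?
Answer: -2412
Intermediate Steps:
U(q, W) = q (U(q, W) = q + 0 = q)
G = 2 (G = 5 - 3 = 2)
((4 + V)*(U(-2, 3) - 8) + G)*9 = ((4 + 23)*(-2 - 8) + 2)*9 = (27*(-10) + 2)*9 = (-270 + 2)*9 = -268*9 = -2412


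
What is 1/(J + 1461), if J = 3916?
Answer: 1/5377 ≈ 0.00018598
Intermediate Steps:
1/(J + 1461) = 1/(3916 + 1461) = 1/5377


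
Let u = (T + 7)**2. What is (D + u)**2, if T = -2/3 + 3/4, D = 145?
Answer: 789891025/20736 ≈ 38093.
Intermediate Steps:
T = 1/12 (T = -2*1/3 + 3*(1/4) = -2/3 + 3/4 = 1/12 ≈ 0.083333)
u = 7225/144 (u = (1/12 + 7)**2 = (85/12)**2 = 7225/144 ≈ 50.174)
(D + u)**2 = (145 + 7225/144)**2 = (28105/144)**2 = 789891025/20736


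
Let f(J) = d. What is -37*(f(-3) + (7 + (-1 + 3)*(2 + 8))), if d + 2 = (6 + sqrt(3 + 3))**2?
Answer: -2479 - 444*sqrt(6) ≈ -3566.6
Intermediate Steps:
d = -2 + (6 + sqrt(6))**2 (d = -2 + (6 + sqrt(3 + 3))**2 = -2 + (6 + sqrt(6))**2 ≈ 69.394)
f(J) = 40 + 12*sqrt(6)
-37*(f(-3) + (7 + (-1 + 3)*(2 + 8))) = -37*((40 + 12*sqrt(6)) + (7 + (-1 + 3)*(2 + 8))) = -37*((40 + 12*sqrt(6)) + (7 + 2*10)) = -37*((40 + 12*sqrt(6)) + (7 + 20)) = -37*((40 + 12*sqrt(6)) + 27) = -37*(67 + 12*sqrt(6)) = -2479 - 444*sqrt(6)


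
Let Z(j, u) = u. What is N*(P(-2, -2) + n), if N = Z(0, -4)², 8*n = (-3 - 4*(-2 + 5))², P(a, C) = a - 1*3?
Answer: 370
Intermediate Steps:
P(a, C) = -3 + a (P(a, C) = a - 3 = -3 + a)
n = 225/8 (n = (-3 - 4*(-2 + 5))²/8 = (-3 - 4*3)²/8 = (-3 - 12)²/8 = (⅛)*(-15)² = (⅛)*225 = 225/8 ≈ 28.125)
N = 16 (N = (-4)² = 16)
N*(P(-2, -2) + n) = 16*((-3 - 2) + 225/8) = 16*(-5 + 225/8) = 16*(185/8) = 370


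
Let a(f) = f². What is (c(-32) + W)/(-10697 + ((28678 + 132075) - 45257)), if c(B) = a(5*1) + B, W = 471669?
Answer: 471662/104799 ≈ 4.5006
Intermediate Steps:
c(B) = 25 + B (c(B) = (5*1)² + B = 5² + B = 25 + B)
(c(-32) + W)/(-10697 + ((28678 + 132075) - 45257)) = ((25 - 32) + 471669)/(-10697 + ((28678 + 132075) - 45257)) = (-7 + 471669)/(-10697 + (160753 - 45257)) = 471662/(-10697 + 115496) = 471662/104799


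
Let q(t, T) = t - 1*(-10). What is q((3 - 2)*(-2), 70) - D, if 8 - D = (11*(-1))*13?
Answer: -143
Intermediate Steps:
q(t, T) = 10 + t (q(t, T) = t + 10 = 10 + t)
D = 151 (D = 8 - 11*(-1)*13 = 8 - (-11)*13 = 8 - 1*(-143) = 8 + 143 = 151)
q((3 - 2)*(-2), 70) - D = (10 + (3 - 2)*(-2)) - 1*151 = (10 + 1*(-2)) - 151 = (10 - 2) - 151 = 8 - 151 = -143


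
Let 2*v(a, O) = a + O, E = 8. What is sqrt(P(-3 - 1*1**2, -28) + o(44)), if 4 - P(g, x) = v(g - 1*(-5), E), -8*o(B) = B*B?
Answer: I*sqrt(970)/2 ≈ 15.572*I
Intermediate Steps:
o(B) = -B**2/8 (o(B) = -B*B/8 = -B**2/8)
v(a, O) = O/2 + a/2 (v(a, O) = (a + O)/2 = (O + a)/2 = O/2 + a/2)
P(g, x) = -5/2 - g/2 (P(g, x) = 4 - ((1/2)*8 + (g - 1*(-5))/2) = 4 - (4 + (g + 5)/2) = 4 - (4 + (5 + g)/2) = 4 - (4 + (5/2 + g/2)) = 4 - (13/2 + g/2) = 4 + (-13/2 - g/2) = -5/2 - g/2)
sqrt(P(-3 - 1*1**2, -28) + o(44)) = sqrt((-5/2 - (-3 - 1*1**2)/2) - 1/8*44**2) = sqrt((-5/2 - (-3 - 1*1)/2) - 1/8*1936) = sqrt((-5/2 - (-3 - 1)/2) - 242) = sqrt((-5/2 - 1/2*(-4)) - 242) = sqrt((-5/2 + 2) - 242) = sqrt(-1/2 - 242) = sqrt(-485/2) = I*sqrt(970)/2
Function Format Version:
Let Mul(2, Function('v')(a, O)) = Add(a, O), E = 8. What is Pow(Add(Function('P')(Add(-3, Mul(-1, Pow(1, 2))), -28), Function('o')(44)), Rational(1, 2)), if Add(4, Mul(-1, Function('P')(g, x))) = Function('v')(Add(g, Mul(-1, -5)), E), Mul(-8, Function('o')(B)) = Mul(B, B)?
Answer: Mul(Rational(1, 2), I, Pow(970, Rational(1, 2))) ≈ Mul(15.572, I)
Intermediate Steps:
Function('o')(B) = Mul(Rational(-1, 8), Pow(B, 2)) (Function('o')(B) = Mul(Rational(-1, 8), Mul(B, B)) = Mul(Rational(-1, 8), Pow(B, 2)))
Function('v')(a, O) = Add(Mul(Rational(1, 2), O), Mul(Rational(1, 2), a)) (Function('v')(a, O) = Mul(Rational(1, 2), Add(a, O)) = Mul(Rational(1, 2), Add(O, a)) = Add(Mul(Rational(1, 2), O), Mul(Rational(1, 2), a)))
Function('P')(g, x) = Add(Rational(-5, 2), Mul(Rational(-1, 2), g)) (Function('P')(g, x) = Add(4, Mul(-1, Add(Mul(Rational(1, 2), 8), Mul(Rational(1, 2), Add(g, Mul(-1, -5)))))) = Add(4, Mul(-1, Add(4, Mul(Rational(1, 2), Add(g, 5))))) = Add(4, Mul(-1, Add(4, Mul(Rational(1, 2), Add(5, g))))) = Add(4, Mul(-1, Add(4, Add(Rational(5, 2), Mul(Rational(1, 2), g))))) = Add(4, Mul(-1, Add(Rational(13, 2), Mul(Rational(1, 2), g)))) = Add(4, Add(Rational(-13, 2), Mul(Rational(-1, 2), g))) = Add(Rational(-5, 2), Mul(Rational(-1, 2), g)))
Pow(Add(Function('P')(Add(-3, Mul(-1, Pow(1, 2))), -28), Function('o')(44)), Rational(1, 2)) = Pow(Add(Add(Rational(-5, 2), Mul(Rational(-1, 2), Add(-3, Mul(-1, Pow(1, 2))))), Mul(Rational(-1, 8), Pow(44, 2))), Rational(1, 2)) = Pow(Add(Add(Rational(-5, 2), Mul(Rational(-1, 2), Add(-3, Mul(-1, 1)))), Mul(Rational(-1, 8), 1936)), Rational(1, 2)) = Pow(Add(Add(Rational(-5, 2), Mul(Rational(-1, 2), Add(-3, -1))), -242), Rational(1, 2)) = Pow(Add(Add(Rational(-5, 2), Mul(Rational(-1, 2), -4)), -242), Rational(1, 2)) = Pow(Add(Add(Rational(-5, 2), 2), -242), Rational(1, 2)) = Pow(Add(Rational(-1, 2), -242), Rational(1, 2)) = Pow(Rational(-485, 2), Rational(1, 2)) = Mul(Rational(1, 2), I, Pow(970, Rational(1, 2)))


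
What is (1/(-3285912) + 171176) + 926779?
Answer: 3607783509959/3285912 ≈ 1.0980e+6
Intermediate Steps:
(1/(-3285912) + 171176) + 926779 = (-1/3285912 + 171176) + 926779 = 562469272511/3285912 + 926779 = 3607783509959/3285912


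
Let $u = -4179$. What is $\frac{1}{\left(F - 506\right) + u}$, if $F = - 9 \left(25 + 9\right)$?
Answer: $- \frac{1}{4991} \approx -0.00020036$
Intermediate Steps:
$F = -306$ ($F = \left(-9\right) 34 = -306$)
$\frac{1}{\left(F - 506\right) + u} = \frac{1}{\left(-306 - 506\right) - 4179} = \frac{1}{-812 - 4179} = \frac{1}{-4991} = - \frac{1}{4991}$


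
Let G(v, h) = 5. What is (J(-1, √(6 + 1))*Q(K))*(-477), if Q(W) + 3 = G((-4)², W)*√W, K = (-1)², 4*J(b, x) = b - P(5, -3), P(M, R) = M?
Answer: 1431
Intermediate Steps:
J(b, x) = -5/4 + b/4 (J(b, x) = (b - 1*5)/4 = (b - 5)/4 = (-5 + b)/4 = -5/4 + b/4)
K = 1
Q(W) = -3 + 5*√W
(J(-1, √(6 + 1))*Q(K))*(-477) = ((-5/4 + (¼)*(-1))*(-3 + 5*√1))*(-477) = ((-5/4 - ¼)*(-3 + 5*1))*(-477) = -3*(-3 + 5)/2*(-477) = -3/2*2*(-477) = -3*(-477) = 1431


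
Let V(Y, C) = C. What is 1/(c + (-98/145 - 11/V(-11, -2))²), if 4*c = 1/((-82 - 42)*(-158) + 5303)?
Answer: 104683475/2436226996 ≈ 0.042970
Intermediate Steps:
c = 1/99580 (c = 1/(4*((-82 - 42)*(-158) + 5303)) = 1/(4*(-124*(-158) + 5303)) = 1/(4*(19592 + 5303)) = (¼)/24895 = (¼)*(1/24895) = 1/99580 ≈ 1.0042e-5)
1/(c + (-98/145 - 11/V(-11, -2))²) = 1/(1/99580 + (-98/145 - 11/(-2))²) = 1/(1/99580 + (-98*1/145 - 11*(-½))²) = 1/(1/99580 + (-98/145 + 11/2)²) = 1/(1/99580 + (1399/290)²) = 1/(1/99580 + 1957201/84100) = 1/(2436226996/104683475) = 104683475/2436226996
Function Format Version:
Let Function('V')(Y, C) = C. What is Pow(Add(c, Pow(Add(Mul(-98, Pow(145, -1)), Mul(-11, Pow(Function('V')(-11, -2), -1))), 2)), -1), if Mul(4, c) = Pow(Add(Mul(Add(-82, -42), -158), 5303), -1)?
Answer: Rational(104683475, 2436226996) ≈ 0.042970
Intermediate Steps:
c = Rational(1, 99580) (c = Mul(Rational(1, 4), Pow(Add(Mul(Add(-82, -42), -158), 5303), -1)) = Mul(Rational(1, 4), Pow(Add(Mul(-124, -158), 5303), -1)) = Mul(Rational(1, 4), Pow(Add(19592, 5303), -1)) = Mul(Rational(1, 4), Pow(24895, -1)) = Mul(Rational(1, 4), Rational(1, 24895)) = Rational(1, 99580) ≈ 1.0042e-5)
Pow(Add(c, Pow(Add(Mul(-98, Pow(145, -1)), Mul(-11, Pow(Function('V')(-11, -2), -1))), 2)), -1) = Pow(Add(Rational(1, 99580), Pow(Add(Mul(-98, Pow(145, -1)), Mul(-11, Pow(-2, -1))), 2)), -1) = Pow(Add(Rational(1, 99580), Pow(Add(Mul(-98, Rational(1, 145)), Mul(-11, Rational(-1, 2))), 2)), -1) = Pow(Add(Rational(1, 99580), Pow(Add(Rational(-98, 145), Rational(11, 2)), 2)), -1) = Pow(Add(Rational(1, 99580), Pow(Rational(1399, 290), 2)), -1) = Pow(Add(Rational(1, 99580), Rational(1957201, 84100)), -1) = Pow(Rational(2436226996, 104683475), -1) = Rational(104683475, 2436226996)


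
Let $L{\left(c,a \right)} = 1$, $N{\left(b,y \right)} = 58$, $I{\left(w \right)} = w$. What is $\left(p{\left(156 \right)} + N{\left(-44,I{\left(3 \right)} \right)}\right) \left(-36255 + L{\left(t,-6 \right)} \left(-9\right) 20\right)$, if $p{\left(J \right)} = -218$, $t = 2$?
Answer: $5829600$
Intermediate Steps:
$\left(p{\left(156 \right)} + N{\left(-44,I{\left(3 \right)} \right)}\right) \left(-36255 + L{\left(t,-6 \right)} \left(-9\right) 20\right) = \left(-218 + 58\right) \left(-36255 + 1 \left(-9\right) 20\right) = - 160 \left(-36255 - 180\right) = \left(-160\right) \left(-36435\right) = 5829600$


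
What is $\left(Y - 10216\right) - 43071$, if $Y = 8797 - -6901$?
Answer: $-37589$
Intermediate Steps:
$Y = 15698$ ($Y = 8797 + 6901 = 15698$)
$\left(Y - 10216\right) - 43071 = \left(15698 - 10216\right) - 43071 = 5482 - 43071 = -37589$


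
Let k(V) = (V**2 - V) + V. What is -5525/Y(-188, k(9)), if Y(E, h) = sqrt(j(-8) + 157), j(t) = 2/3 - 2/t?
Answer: -2210*sqrt(5685)/379 ≈ -439.66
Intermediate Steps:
j(t) = 2/3 - 2/t (j(t) = 2*(1/3) - 2/t = 2/3 - 2/t)
k(V) = V**2
Y(E, h) = sqrt(5685)/6 (Y(E, h) = sqrt((2/3 - 2/(-8)) + 157) = sqrt((2/3 - 2*(-1/8)) + 157) = sqrt((2/3 + 1/4) + 157) = sqrt(11/12 + 157) = sqrt(1895/12) = sqrt(5685)/6)
-5525/Y(-188, k(9)) = -5525*2*sqrt(5685)/1895 = -2210*sqrt(5685)/379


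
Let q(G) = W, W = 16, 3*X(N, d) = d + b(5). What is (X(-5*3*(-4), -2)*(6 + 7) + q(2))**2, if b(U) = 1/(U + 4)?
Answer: 44521/729 ≈ 61.071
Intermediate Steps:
b(U) = 1/(4 + U)
X(N, d) = 1/27 + d/3 (X(N, d) = (d + 1/(4 + 5))/3 = (d + 1/9)/3 = (1/9 + d)/3 = 1/27 + d/3)
q(G) = 16
(X(-5*3*(-4), -2)*(6 + 7) + q(2))**2 = ((1/27 + (1/3)*(-2))*(6 + 7) + 16)**2 = ((1/27 - 2/3)*13 + 16)**2 = (-17/27*13 + 16)**2 = (-221/27 + 16)**2 = (211/27)**2 = 44521/729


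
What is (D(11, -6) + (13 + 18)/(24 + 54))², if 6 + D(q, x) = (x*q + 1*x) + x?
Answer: 42523441/6084 ≈ 6989.4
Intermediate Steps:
D(q, x) = -6 + 2*x + q*x (D(q, x) = -6 + ((x*q + 1*x) + x) = -6 + ((q*x + x) + x) = -6 + ((x + q*x) + x) = -6 + (2*x + q*x) = -6 + 2*x + q*x)
(D(11, -6) + (13 + 18)/(24 + 54))² = ((-6 + 2*(-6) + 11*(-6)) + (13 + 18)/(24 + 54))² = ((-6 - 12 - 66) + 31/78)² = (-84 + 31*(1/78))² = (-84 + 31/78)² = (-6521/78)² = 42523441/6084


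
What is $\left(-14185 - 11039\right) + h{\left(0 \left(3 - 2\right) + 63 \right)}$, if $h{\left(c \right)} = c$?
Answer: $-25161$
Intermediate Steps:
$\left(-14185 - 11039\right) + h{\left(0 \left(3 - 2\right) + 63 \right)} = \left(-14185 - 11039\right) + \left(0 \left(3 - 2\right) + 63\right) = -25224 + \left(0 \cdot 1 + 63\right) = -25224 + \left(0 + 63\right) = -25224 + 63 = -25161$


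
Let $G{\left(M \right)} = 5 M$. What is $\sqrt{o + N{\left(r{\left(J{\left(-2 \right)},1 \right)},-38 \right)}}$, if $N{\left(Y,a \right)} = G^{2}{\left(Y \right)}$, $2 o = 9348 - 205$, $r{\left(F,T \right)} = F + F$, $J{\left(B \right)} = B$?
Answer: $\frac{\sqrt{19886}}{2} \approx 70.509$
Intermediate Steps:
$r{\left(F,T \right)} = 2 F$
$o = \frac{9143}{2}$ ($o = \frac{9348 - 205}{2} = \frac{1}{2} \cdot 9143 = \frac{9143}{2} \approx 4571.5$)
$N{\left(Y,a \right)} = 25 Y^{2}$ ($N{\left(Y,a \right)} = \left(5 Y\right)^{2} = 25 Y^{2}$)
$\sqrt{o + N{\left(r{\left(J{\left(-2 \right)},1 \right)},-38 \right)}} = \sqrt{\frac{9143}{2} + 25 \left(2 \left(-2\right)\right)^{2}} = \sqrt{\frac{9143}{2} + 25 \left(-4\right)^{2}} = \sqrt{\frac{9143}{2} + 25 \cdot 16} = \sqrt{\frac{9143}{2} + 400} = \sqrt{\frac{9943}{2}} = \frac{\sqrt{19886}}{2}$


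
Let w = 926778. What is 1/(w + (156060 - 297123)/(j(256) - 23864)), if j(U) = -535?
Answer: 8133/7537532495 ≈ 1.0790e-6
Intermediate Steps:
1/(w + (156060 - 297123)/(j(256) - 23864)) = 1/(926778 + (156060 - 297123)/(-535 - 23864)) = 1/(926778 - 141063/(-24399)) = 1/(926778 - 141063*(-1/24399)) = 1/(926778 + 47021/8133) = 1/(7537532495/8133) = 8133/7537532495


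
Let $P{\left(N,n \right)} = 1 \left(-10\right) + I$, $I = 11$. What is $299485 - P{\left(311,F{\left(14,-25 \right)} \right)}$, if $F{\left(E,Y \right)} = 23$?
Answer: $299484$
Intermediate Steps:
$P{\left(N,n \right)} = 1$ ($P{\left(N,n \right)} = 1 \left(-10\right) + 11 = -10 + 11 = 1$)
$299485 - P{\left(311,F{\left(14,-25 \right)} \right)} = 299485 - 1 = 299484$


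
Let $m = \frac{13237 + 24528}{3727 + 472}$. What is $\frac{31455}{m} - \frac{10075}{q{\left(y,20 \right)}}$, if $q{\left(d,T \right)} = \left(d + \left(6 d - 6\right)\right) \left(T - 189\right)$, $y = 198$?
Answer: $\frac{7290880939}{2084628} \approx 3497.4$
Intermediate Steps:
$m = \frac{2905}{323}$ ($m = \frac{37765}{4199} = 37765 \cdot \frac{1}{4199} = \frac{2905}{323} \approx 8.9938$)
$q{\left(d,T \right)} = \left(-189 + T\right) \left(-6 + 7 d\right)$ ($q{\left(d,T \right)} = \left(d + \left(-6 + 6 d\right)\right) \left(-189 + T\right) = \left(-6 + 7 d\right) \left(-189 + T\right) = \left(-189 + T\right) \left(-6 + 7 d\right)$)
$\frac{31455}{m} - \frac{10075}{q{\left(y,20 \right)}} = \frac{31455}{\frac{2905}{323}} - \frac{10075}{1134 - 261954 - 120 + 7 \cdot 20 \cdot 198} = 31455 \cdot \frac{323}{2905} - \frac{10075}{1134 - 261954 - 120 + 27720} = \frac{2031993}{581} - \frac{10075}{-233220} = \frac{2031993}{581} - - \frac{155}{3588} = \frac{2031993}{581} + \frac{155}{3588} = \frac{7290880939}{2084628}$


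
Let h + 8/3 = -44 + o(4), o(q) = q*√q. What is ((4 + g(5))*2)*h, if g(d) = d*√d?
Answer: -928/3 - 1160*√5/3 ≈ -1173.9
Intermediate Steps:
g(d) = d^(3/2)
o(q) = q^(3/2)
h = -116/3 (h = -8/3 + (-44 + 4^(3/2)) = -8/3 + (-44 + 8) = -8/3 - 36 = -116/3 ≈ -38.667)
((4 + g(5))*2)*h = ((4 + 5^(3/2))*2)*(-116/3) = ((4 + 5*√5)*2)*(-116/3) = (8 + 10*√5)*(-116/3) = -928/3 - 1160*√5/3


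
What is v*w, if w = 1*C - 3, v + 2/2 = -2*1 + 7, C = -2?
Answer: -20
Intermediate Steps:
v = 4 (v = -1 + (-2*1 + 7) = -1 + (-2 + 7) = -1 + 5 = 4)
w = -5 (w = 1*(-2) - 3 = -2 - 3 = -5)
v*w = 4*(-5) = -20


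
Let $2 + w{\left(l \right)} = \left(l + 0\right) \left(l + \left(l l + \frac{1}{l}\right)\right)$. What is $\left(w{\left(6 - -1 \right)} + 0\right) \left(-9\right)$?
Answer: $-3519$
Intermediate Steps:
$w{\left(l \right)} = -2 + l \left(l + \frac{1}{l} + l^{2}\right)$ ($w{\left(l \right)} = -2 + \left(l + 0\right) \left(l + \left(l l + \frac{1}{l}\right)\right) = -2 + l \left(l + \left(l^{2} + \frac{1}{l}\right)\right) = -2 + l \left(l + \left(\frac{1}{l} + l^{2}\right)\right) = -2 + l \left(l + \frac{1}{l} + l^{2}\right)$)
$\left(w{\left(6 - -1 \right)} + 0\right) \left(-9\right) = \left(\left(-1 + \left(6 - -1\right)^{2} + \left(6 - -1\right)^{3}\right) + 0\right) \left(-9\right) = \left(\left(-1 + \left(6 + 1\right)^{2} + \left(6 + 1\right)^{3}\right) + 0\right) \left(-9\right) = \left(\left(-1 + 7^{2} + 7^{3}\right) + 0\right) \left(-9\right) = \left(\left(-1 + 49 + 343\right) + 0\right) \left(-9\right) = \left(391 + 0\right) \left(-9\right) = 391 \left(-9\right) = -3519$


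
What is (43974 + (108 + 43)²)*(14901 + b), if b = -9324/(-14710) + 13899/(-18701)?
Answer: 27371816938042560/27509171 ≈ 9.9501e+8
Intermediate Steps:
b = -15043083/137545855 (b = -9324*(-1/14710) + 13899*(-1/18701) = 4662/7355 - 13899/18701 = -15043083/137545855 ≈ -0.10937)
(43974 + (108 + 43)²)*(14901 + b) = (43974 + (108 + 43)²)*(14901 - 15043083/137545855) = (43974 + 151²)*(2049555742272/137545855) = (43974 + 22801)*(2049555742272/137545855) = 66775*(2049555742272/137545855) = 27371816938042560/27509171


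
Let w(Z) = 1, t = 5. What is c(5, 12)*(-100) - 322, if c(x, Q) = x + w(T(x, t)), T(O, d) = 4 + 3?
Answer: -922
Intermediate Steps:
T(O, d) = 7
c(x, Q) = 1 + x (c(x, Q) = x + 1 = 1 + x)
c(5, 12)*(-100) - 322 = (1 + 5)*(-100) - 322 = 6*(-100) - 322 = -600 - 322 = -922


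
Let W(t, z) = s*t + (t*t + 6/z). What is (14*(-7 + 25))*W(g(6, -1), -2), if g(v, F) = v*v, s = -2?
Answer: 307692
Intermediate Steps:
g(v, F) = v²
W(t, z) = t² - 2*t + 6/z (W(t, z) = -2*t + (t*t + 6/z) = -2*t + (t² + 6/z) = t² - 2*t + 6/z)
(14*(-7 + 25))*W(g(6, -1), -2) = (14*(-7 + 25))*((6 + 6²*(-2)*(-2 + 6²))/(-2)) = (14*18)*(-(6 + 36*(-2)*(-2 + 36))/2) = 252*(-(6 + 36*(-2)*34)/2) = 252*(-(6 - 2448)/2) = 252*(-½*(-2442)) = 252*1221 = 307692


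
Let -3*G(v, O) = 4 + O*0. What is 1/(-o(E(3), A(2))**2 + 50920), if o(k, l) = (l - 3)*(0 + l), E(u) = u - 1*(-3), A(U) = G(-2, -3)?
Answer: 81/4121816 ≈ 1.9652e-5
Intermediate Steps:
G(v, O) = -4/3 (G(v, O) = -(4 + O*0)/3 = -(4 + 0)/3 = -1/3*4 = -4/3)
A(U) = -4/3
E(u) = 3 + u (E(u) = u + 3 = 3 + u)
o(k, l) = l*(-3 + l) (o(k, l) = (-3 + l)*l = l*(-3 + l))
1/(-o(E(3), A(2))**2 + 50920) = 1/(-(-4*(-3 - 4/3)/3)**2 + 50920) = 1/(-(-4/3*(-13/3))**2 + 50920) = 1/(-(52/9)**2 + 50920) = 1/(-1*2704/81 + 50920) = 1/(-2704/81 + 50920) = 1/(4121816/81) = 81/4121816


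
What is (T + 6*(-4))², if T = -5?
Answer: 841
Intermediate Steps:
(T + 6*(-4))² = (-5 + 6*(-4))² = (-5 - 24)² = (-29)² = 841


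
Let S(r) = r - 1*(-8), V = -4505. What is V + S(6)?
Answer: -4491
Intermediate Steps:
S(r) = 8 + r (S(r) = r + 8 = 8 + r)
V + S(6) = -4505 + (8 + 6) = -4505 + 14 = -4491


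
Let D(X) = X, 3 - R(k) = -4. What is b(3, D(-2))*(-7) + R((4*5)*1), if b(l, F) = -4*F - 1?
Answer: -42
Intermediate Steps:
R(k) = 7 (R(k) = 3 - 1*(-4) = 3 + 4 = 7)
b(l, F) = -1 - 4*F
b(3, D(-2))*(-7) + R((4*5)*1) = (-1 - 4*(-2))*(-7) + 7 = (-1 + 8)*(-7) + 7 = 7*(-7) + 7 = -49 + 7 = -42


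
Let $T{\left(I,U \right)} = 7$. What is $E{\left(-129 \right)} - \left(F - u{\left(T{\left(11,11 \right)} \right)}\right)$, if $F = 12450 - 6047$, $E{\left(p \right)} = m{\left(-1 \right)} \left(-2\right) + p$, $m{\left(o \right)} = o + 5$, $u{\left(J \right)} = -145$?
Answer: $-6685$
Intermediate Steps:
$m{\left(o \right)} = 5 + o$
$E{\left(p \right)} = -8 + p$ ($E{\left(p \right)} = \left(5 - 1\right) \left(-2\right) + p = 4 \left(-2\right) + p = -8 + p$)
$F = 6403$ ($F = 12450 - 6047 = 6403$)
$E{\left(-129 \right)} - \left(F - u{\left(T{\left(11,11 \right)} \right)}\right) = \left(-8 - 129\right) - \left(6403 - -145\right) = -137 - \left(6403 + 145\right) = -137 - 6548 = -6685$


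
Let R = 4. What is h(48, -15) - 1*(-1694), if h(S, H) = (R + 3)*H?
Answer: 1589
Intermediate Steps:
h(S, H) = 7*H (h(S, H) = (4 + 3)*H = 7*H)
h(48, -15) - 1*(-1694) = 7*(-15) - 1*(-1694) = -105 + 1694 = 1589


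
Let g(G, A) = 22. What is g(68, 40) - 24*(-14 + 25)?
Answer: -242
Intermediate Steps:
g(68, 40) - 24*(-14 + 25) = 22 - 24*(-14 + 25) = 22 - 24*11 = 22 - 264 = -242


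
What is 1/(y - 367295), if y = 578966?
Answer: 1/211671 ≈ 4.7243e-6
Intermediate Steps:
1/(y - 367295) = 1/(578966 - 367295) = 1/211671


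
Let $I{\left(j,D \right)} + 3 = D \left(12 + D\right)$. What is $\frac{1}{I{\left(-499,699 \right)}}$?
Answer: $\frac{1}{496986} \approx 2.0121 \cdot 10^{-6}$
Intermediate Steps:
$I{\left(j,D \right)} = -3 + D \left(12 + D\right)$
$\frac{1}{I{\left(-499,699 \right)}} = \frac{1}{-3 + 699^{2} + 12 \cdot 699} = \frac{1}{-3 + 488601 + 8388} = \frac{1}{496986}$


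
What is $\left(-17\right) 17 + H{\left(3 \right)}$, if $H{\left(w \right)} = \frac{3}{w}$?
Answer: $-288$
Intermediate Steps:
$\left(-17\right) 17 + H{\left(3 \right)} = \left(-17\right) 17 + \frac{3}{3} = -289 + 3 \cdot \frac{1}{3} = -289 + 1 = -288$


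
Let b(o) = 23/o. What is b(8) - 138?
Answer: -1081/8 ≈ -135.13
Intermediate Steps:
b(8) - 138 = 23/8 - 138 = -1081/8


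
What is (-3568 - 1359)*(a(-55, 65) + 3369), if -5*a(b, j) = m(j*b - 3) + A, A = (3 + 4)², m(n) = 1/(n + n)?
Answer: -592186856079/35780 ≈ -1.6551e+7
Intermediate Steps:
m(n) = 1/(2*n)
A = 49 (A = 7² = 49)
a(b, j) = -49/5 - 1/(10*(-3 + b*j)) (a(b, j) = -(1/(2*(j*b - 3)) + 49)/5 = -(1/(2*(b*j - 3)) + 49)/5 = -(1/(2*(-3 + b*j)) + 49)/5 = -(49 + 1/(2*(-3 + b*j)))/5 = -49/5 - 1/(10*(-3 + b*j)))
(-3568 - 1359)*(a(-55, 65) + 3369) = (-3568 - 1359)*((293 - 98*(-55)*65)/(10*(-3 - 55*65)) + 3369) = -4927*((293 + 350350)/(10*(-3 - 3575)) + 3369) = -4927*((⅒)*350643/(-3578) + 3369) = -4927*((⅒)*(-1/3578)*350643 + 3369) = -4927*(-350643/35780 + 3369) = -4927*120192177/35780 = -592186856079/35780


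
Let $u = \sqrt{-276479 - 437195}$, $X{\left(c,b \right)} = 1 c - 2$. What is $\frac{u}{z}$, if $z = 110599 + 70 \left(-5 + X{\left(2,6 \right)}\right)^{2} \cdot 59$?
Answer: $\frac{i \sqrt{713674}}{213849} \approx 0.0039504 i$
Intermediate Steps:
$X{\left(c,b \right)} = -2 + c$ ($X{\left(c,b \right)} = c - 2 = -2 + c$)
$u = i \sqrt{713674}$ ($u = \sqrt{-713674} = i \sqrt{713674} \approx 844.79 i$)
$z = 213849$ ($z = 110599 + 70 \left(-5 + \left(-2 + 2\right)\right)^{2} \cdot 59 = 110599 + 70 \left(-5 + 0\right)^{2} \cdot 59 = 110599 + 70 \left(-5\right)^{2} \cdot 59 = 110599 + 70 \cdot 25 \cdot 59 = 110599 + 1750 \cdot 59 = 110599 + 103250 = 213849$)
$\frac{u}{z} = \frac{i \sqrt{713674}}{213849}$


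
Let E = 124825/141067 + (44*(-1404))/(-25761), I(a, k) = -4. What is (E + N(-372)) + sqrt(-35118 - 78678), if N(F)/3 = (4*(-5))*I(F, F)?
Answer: 294698882899/1211342329 + 6*I*sqrt(3161) ≈ 243.28 + 337.34*I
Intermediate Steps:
N(F) = 240 (N(F) = 3*((4*(-5))*(-4)) = 3*(-20*(-4)) = 3*80 = 240)
E = 3976723939/1211342329 (E = 124825*(1/141067) - 61776*(-1/25761) = 124825/141067 + 20592/8587 = 3976723939/1211342329 ≈ 3.2829)
(E + N(-372)) + sqrt(-35118 - 78678) = (3976723939/1211342329 + 240) + sqrt(-35118 - 78678) = 294698882899/1211342329 + sqrt(-113796) = 294698882899/1211342329 + 6*I*sqrt(3161)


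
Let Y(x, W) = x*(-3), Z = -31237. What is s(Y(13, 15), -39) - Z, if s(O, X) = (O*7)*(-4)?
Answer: 32329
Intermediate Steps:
Y(x, W) = -3*x
s(O, X) = -28*O (s(O, X) = (7*O)*(-4) = -28*O)
s(Y(13, 15), -39) - Z = -(-84)*13 - 1*(-31237) = -28*(-39) + 31237 = 1092 + 31237 = 32329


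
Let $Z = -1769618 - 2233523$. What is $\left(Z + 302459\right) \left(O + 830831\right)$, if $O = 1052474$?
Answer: $-6969512914010$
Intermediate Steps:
$Z = -4003141$ ($Z = -1769618 - 2233523 = -4003141$)
$\left(Z + 302459\right) \left(O + 830831\right) = \left(-4003141 + 302459\right) \left(1052474 + 830831\right) = \left(-3700682\right) 1883305 = -6969512914010$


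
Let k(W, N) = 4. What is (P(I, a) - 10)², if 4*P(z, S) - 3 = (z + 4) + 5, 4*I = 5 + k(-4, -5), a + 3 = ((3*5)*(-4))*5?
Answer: 10609/256 ≈ 41.441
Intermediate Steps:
a = -303 (a = -3 + ((3*5)*(-4))*5 = -3 + (15*(-4))*5 = -3 - 60*5 = -3 - 300 = -303)
I = 9/4 (I = (5 + 4)/4 = (¼)*9 = 9/4 ≈ 2.2500)
P(z, S) = 3 + z/4 (P(z, S) = ¾ + ((z + 4) + 5)/4 = ¾ + ((4 + z) + 5)/4 = ¾ + (9 + z)/4 = ¾ + (9/4 + z/4) = 3 + z/4)
(P(I, a) - 10)² = ((3 + (¼)*(9/4)) - 10)² = ((3 + 9/16) - 10)² = (57/16 - 10)² = (-103/16)² = 10609/256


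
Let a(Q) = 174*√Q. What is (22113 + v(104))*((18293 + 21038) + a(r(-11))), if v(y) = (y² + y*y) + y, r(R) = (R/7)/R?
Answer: 1724625019 + 7629726*√7/7 ≈ 1.7275e+9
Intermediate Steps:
r(R) = ⅐ (r(R) = (R*(⅐))/R = (R/7)/R = ⅐)
v(y) = y + 2*y² (v(y) = (y² + y²) + y = 2*y² + y = y + 2*y²)
(22113 + v(104))*((18293 + 21038) + a(r(-11))) = (22113 + 104*(1 + 2*104))*((18293 + 21038) + 174*√(⅐)) = (22113 + 104*(1 + 208))*(39331 + 174*(√7/7)) = (22113 + 104*209)*(39331 + 174*√7/7) = (22113 + 21736)*(39331 + 174*√7/7) = 43849*(39331 + 174*√7/7) = 1724625019 + 7629726*√7/7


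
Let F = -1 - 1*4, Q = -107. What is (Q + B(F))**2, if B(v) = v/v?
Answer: 11236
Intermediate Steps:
F = -5 (F = -1 - 4 = -5)
B(v) = 1
(Q + B(F))**2 = (-107 + 1)**2 = (-106)**2 = 11236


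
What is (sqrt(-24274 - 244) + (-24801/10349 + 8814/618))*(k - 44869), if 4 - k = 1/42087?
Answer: -23882710327407568/44862511389 - 1888233256*I*sqrt(24518)/42087 ≈ -5.3235e+5 - 7.0251e+6*I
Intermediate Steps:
k = 168347/42087 (k = 4 - 1/42087 = 168347/42087 ≈ 4.0000)
(sqrt(-24274 - 244) + (-24801/10349 + 8814/618))*(k - 44869) = (sqrt(-24274 - 244) + (-24801/10349 + 8814/618))*(168347/42087 - 44869) = (sqrt(-24518) + (-24801*1/10349 + 8814*(1/618)))*(-1888233256/42087) = (I*sqrt(24518) + (-24801/10349 + 1469/103))*(-1888233256/42087) = (I*sqrt(24518) + 12648178/1065947)*(-1888233256/42087) = (12648178/1065947 + I*sqrt(24518))*(-1888233256/42087) = -23882710327407568/44862511389 - 1888233256*I*sqrt(24518)/42087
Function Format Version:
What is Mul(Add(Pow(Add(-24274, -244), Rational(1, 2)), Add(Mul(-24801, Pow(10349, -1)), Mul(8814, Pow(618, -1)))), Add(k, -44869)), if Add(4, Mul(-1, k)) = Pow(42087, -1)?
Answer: Add(Rational(-23882710327407568, 44862511389), Mul(Rational(-1888233256, 42087), I, Pow(24518, Rational(1, 2)))) ≈ Add(-5.3235e+5, Mul(-7.0251e+6, I))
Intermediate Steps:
k = Rational(168347, 42087) (k = Add(4, Mul(-1, Pow(42087, -1))) = Add(4, Mul(-1, Rational(1, 42087))) = Add(4, Rational(-1, 42087)) = Rational(168347, 42087) ≈ 4.0000)
Mul(Add(Pow(Add(-24274, -244), Rational(1, 2)), Add(Mul(-24801, Pow(10349, -1)), Mul(8814, Pow(618, -1)))), Add(k, -44869)) = Mul(Add(Pow(Add(-24274, -244), Rational(1, 2)), Add(Mul(-24801, Pow(10349, -1)), Mul(8814, Pow(618, -1)))), Add(Rational(168347, 42087), -44869)) = Mul(Add(Pow(-24518, Rational(1, 2)), Add(Mul(-24801, Rational(1, 10349)), Mul(8814, Rational(1, 618)))), Rational(-1888233256, 42087)) = Mul(Add(Mul(I, Pow(24518, Rational(1, 2))), Add(Rational(-24801, 10349), Rational(1469, 103))), Rational(-1888233256, 42087)) = Mul(Add(Mul(I, Pow(24518, Rational(1, 2))), Rational(12648178, 1065947)), Rational(-1888233256, 42087)) = Mul(Add(Rational(12648178, 1065947), Mul(I, Pow(24518, Rational(1, 2)))), Rational(-1888233256, 42087)) = Add(Rational(-23882710327407568, 44862511389), Mul(Rational(-1888233256, 42087), I, Pow(24518, Rational(1, 2))))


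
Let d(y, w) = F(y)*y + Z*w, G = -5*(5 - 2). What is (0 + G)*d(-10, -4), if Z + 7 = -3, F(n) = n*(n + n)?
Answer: 29400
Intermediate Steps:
F(n) = 2*n² (F(n) = n*(2*n) = 2*n²)
Z = -10 (Z = -7 - 3 = -10)
G = -15 (G = -5*3 = -15)
d(y, w) = -10*w + 2*y³ (d(y, w) = (2*y²)*y - 10*w = 2*y³ - 10*w = -10*w + 2*y³)
(0 + G)*d(-10, -4) = (0 - 15)*(-10*(-4) + 2*(-10)³) = -15*(40 + 2*(-1000)) = -15*(40 - 2000) = -15*(-1960) = 29400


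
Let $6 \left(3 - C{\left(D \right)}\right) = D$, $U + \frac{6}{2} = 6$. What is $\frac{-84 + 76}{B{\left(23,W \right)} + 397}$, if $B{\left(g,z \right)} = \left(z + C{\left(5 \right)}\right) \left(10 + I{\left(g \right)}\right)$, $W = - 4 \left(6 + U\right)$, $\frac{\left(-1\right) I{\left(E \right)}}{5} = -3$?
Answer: $\frac{48}{2693} \approx 0.017824$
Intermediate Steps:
$U = 3$ ($U = -3 + 6 = 3$)
$C{\left(D \right)} = 3 - \frac{D}{6}$
$I{\left(E \right)} = 15$ ($I{\left(E \right)} = \left(-5\right) \left(-3\right) = 15$)
$W = -36$ ($W = - 4 \left(6 + 3\right) = \left(-4\right) 9 = -36$)
$B{\left(g,z \right)} = \frac{325}{6} + 25 z$ ($B{\left(g,z \right)} = \left(z + \left(3 - \frac{5}{6}\right)\right) \left(10 + 15\right) = \left(z + \left(3 - \frac{5}{6}\right)\right) 25 = \left(z + \frac{13}{6}\right) 25 = \left(\frac{13}{6} + z\right) 25 = \frac{325}{6} + 25 z$)
$\frac{-84 + 76}{B{\left(23,W \right)} + 397} = \frac{-84 + 76}{\left(\frac{325}{6} + 25 \left(-36\right)\right) + 397} = - \frac{8}{\left(\frac{325}{6} - 900\right) + 397} = - \frac{8}{- \frac{5075}{6} + 397} = - \frac{8}{- \frac{2693}{6}} = \left(-8\right) \left(- \frac{6}{2693}\right) = \frac{48}{2693}$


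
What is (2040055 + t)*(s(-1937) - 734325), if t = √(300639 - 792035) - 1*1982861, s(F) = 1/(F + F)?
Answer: -81352032133447/1937 - 2844775051*I*√122849/1937 ≈ -4.1999e+10 - 5.1476e+8*I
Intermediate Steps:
s(F) = 1/(2*F)
t = -1982861 + 2*I*√122849 (t = √(-491396) - 1982861 = 2*I*√122849 - 1982861 = -1982861 + 2*I*√122849 ≈ -1.9829e+6 + 701.0*I)
(2040055 + t)*(s(-1937) - 734325) = (2040055 + (-1982861 + 2*I*√122849))*((½)/(-1937) - 734325) = (57194 + 2*I*√122849)*((½)*(-1/1937) - 734325) = (57194 + 2*I*√122849)*(-1/3874 - 734325) = (57194 + 2*I*√122849)*(-2844775051/3874) = -81352032133447/1937 - 2844775051*I*√122849/1937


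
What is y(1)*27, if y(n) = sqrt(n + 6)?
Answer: 27*sqrt(7) ≈ 71.435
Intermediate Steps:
y(n) = sqrt(6 + n)
y(1)*27 = sqrt(6 + 1)*27 = sqrt(7)*27 = 27*sqrt(7)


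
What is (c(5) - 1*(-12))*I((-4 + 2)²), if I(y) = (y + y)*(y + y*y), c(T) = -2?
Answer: 1600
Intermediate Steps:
I(y) = 2*y*(y + y²) (I(y) = (2*y)*(y + y²) = 2*y*(y + y²))
(c(5) - 1*(-12))*I((-4 + 2)²) = (-2 - 1*(-12))*(2*((-4 + 2)²)²*(1 + (-4 + 2)²)) = (-2 + 12)*(2*((-2)²)²*(1 + (-2)²)) = 10*(2*4²*(1 + 4)) = 10*(2*16*5) = 10*160 = 1600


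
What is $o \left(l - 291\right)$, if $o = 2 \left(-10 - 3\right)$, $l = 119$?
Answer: $4472$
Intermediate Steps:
$o = -26$ ($o = 2 \left(-13\right) = -26$)
$o \left(l - 291\right) = - 26 \left(119 - 291\right) = \left(-26\right) \left(-172\right) = 4472$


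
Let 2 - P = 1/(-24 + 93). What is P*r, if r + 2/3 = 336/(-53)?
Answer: -152618/10971 ≈ -13.911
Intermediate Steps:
r = -1114/159 (r = -⅔ + 336/(-53) = -⅔ + 336*(-1/53) = -⅔ - 336/53 = -1114/159 ≈ -7.0063)
P = 137/69 (P = 2 - 1/(-24 + 93) = 2 - 1/69 = 137/69 ≈ 1.9855)
P*r = (137/69)*(-1114/159) = -152618/10971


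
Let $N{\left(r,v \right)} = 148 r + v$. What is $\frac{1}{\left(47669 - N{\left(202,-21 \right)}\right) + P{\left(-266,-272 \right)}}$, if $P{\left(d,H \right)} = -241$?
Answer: $\frac{1}{17553} \approx 5.697 \cdot 10^{-5}$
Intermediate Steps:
$N{\left(r,v \right)} = v + 148 r$
$\frac{1}{\left(47669 - N{\left(202,-21 \right)}\right) + P{\left(-266,-272 \right)}} = \frac{1}{\left(47669 - \left(-21 + 148 \cdot 202\right)\right) - 241} = \frac{1}{\left(47669 - \left(-21 + 29896\right)\right) - 241} = \frac{1}{\left(47669 - 29875\right) - 241} = \frac{1}{17794 - 241} = \frac{1}{17553}$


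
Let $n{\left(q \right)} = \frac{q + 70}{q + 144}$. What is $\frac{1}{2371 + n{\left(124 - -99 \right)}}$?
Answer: $\frac{367}{870450} \approx 0.00042162$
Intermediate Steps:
$n{\left(q \right)} = \frac{70 + q}{144 + q}$
$\frac{1}{2371 + n{\left(124 - -99 \right)}} = \frac{1}{2371 + \frac{70 + \left(124 - -99\right)}{144 + \left(124 - -99\right)}} = \frac{1}{2371 + \frac{70 + \left(124 + 99\right)}{144 + \left(124 + 99\right)}} = \frac{1}{2371 + \frac{70 + 223}{144 + 223}} = \frac{1}{2371 + \frac{1}{367} \cdot 293} = \frac{1}{2371 + \frac{293}{367}} = \frac{1}{\frac{870450}{367}} = \frac{367}{870450}$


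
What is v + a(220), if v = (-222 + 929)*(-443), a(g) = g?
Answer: -312981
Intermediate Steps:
v = -313201 (v = 707*(-443) = -313201)
v + a(220) = -313201 + 220 = -312981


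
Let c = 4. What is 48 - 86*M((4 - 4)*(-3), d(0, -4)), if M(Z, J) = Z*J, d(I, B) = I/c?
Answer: 48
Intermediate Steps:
d(I, B) = I/4
M(Z, J) = J*Z
48 - 86*M((4 - 4)*(-3), d(0, -4)) = 48 - 86*(¼)*0*(4 - 4)*(-3) = 48 - 0*0*(-3) = 48 - 0*0 = 48 - 86*0 = 48 + 0 = 48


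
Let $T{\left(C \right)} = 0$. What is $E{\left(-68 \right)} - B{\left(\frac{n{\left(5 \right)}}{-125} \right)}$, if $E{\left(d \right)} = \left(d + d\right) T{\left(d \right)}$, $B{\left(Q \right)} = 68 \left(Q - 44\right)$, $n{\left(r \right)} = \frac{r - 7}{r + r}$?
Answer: $\frac{1869932}{625} \approx 2991.9$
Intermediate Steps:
$n{\left(r \right)} = \frac{-7 + r}{2 r}$
$B{\left(Q \right)} = -2992 + 68 Q$ ($B{\left(Q \right)} = 68 \left(-44 + Q\right) = -2992 + 68 Q$)
$E{\left(d \right)} = 0$ ($E{\left(d \right)} = \left(d + d\right) 0 = 2 d 0 = 0$)
$E{\left(-68 \right)} - B{\left(\frac{n{\left(5 \right)}}{-125} \right)} = 0 - \left(-2992 + 68 \frac{\frac{1}{2} \cdot \frac{1}{5} \left(-7 + 5\right)}{-125}\right) = 0 - \left(-2992 + 68 \cdot \frac{1}{2} \cdot \frac{1}{5} \left(-2\right) \left(- \frac{1}{125}\right)\right) = 0 - \left(-2992 + 68 \left(\left(- \frac{1}{5}\right) \left(- \frac{1}{125}\right)\right)\right) = 0 - \left(-2992 + 68 \cdot \frac{1}{625}\right) = 0 - \left(-2992 + \frac{68}{625}\right) = 0 - - \frac{1869932}{625} = 0 + \frac{1869932}{625} = \frac{1869932}{625}$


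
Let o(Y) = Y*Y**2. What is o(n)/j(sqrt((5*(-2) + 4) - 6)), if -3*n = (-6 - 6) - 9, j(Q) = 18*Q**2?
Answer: -343/216 ≈ -1.5880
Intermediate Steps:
n = 7 (n = -((-6 - 6) - 9)/3 = -(-12 - 9)/3 = -1/3*(-21) = 7)
o(Y) = Y**3
o(n)/j(sqrt((5*(-2) + 4) - 6)) = 7**3/((18*(sqrt((5*(-2) + 4) - 6))**2)) = 343/((18*(sqrt((-10 + 4) - 6))**2)) = 343/((18*(sqrt(-6 - 6))**2)) = 343/((18*(sqrt(-12))**2)) = 343/((18*(2*I*sqrt(3))**2)) = 343/((18*(-12))) = 343/(-216) = 343*(-1/216) = -343/216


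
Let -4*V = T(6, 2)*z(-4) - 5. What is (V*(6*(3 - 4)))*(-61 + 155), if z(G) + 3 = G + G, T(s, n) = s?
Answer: -10011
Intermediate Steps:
z(G) = -3 + 2*G (z(G) = -3 + (G + G) = -3 + 2*G)
V = 71/4 (V = -(6*(-3 + 2*(-4)) - 5)/4 = -(6*(-3 - 8) - 5)/4 = -(6*(-11) - 5)/4 = -(-66 - 5)/4 = -¼*(-71) = 71/4 ≈ 17.750)
(V*(6*(3 - 4)))*(-61 + 155) = (71*(6*(3 - 4))/4)*(-61 + 155) = (71*(6*(-1))/4)*94 = ((71/4)*(-6))*94 = -213/2*94 = -10011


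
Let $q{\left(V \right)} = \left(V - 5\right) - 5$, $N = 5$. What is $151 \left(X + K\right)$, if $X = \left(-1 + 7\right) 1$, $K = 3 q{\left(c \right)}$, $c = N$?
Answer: $-1359$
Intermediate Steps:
$c = 5$
$q{\left(V \right)} = -10 + V$ ($q{\left(V \right)} = \left(V - 5\right) - 5 = \left(-5 + V\right) - 5 = -10 + V$)
$K = -15$ ($K = 3 \left(-10 + 5\right) = 3 \left(-5\right) = -15$)
$X = 6$ ($X = 6 \cdot 1 = 6$)
$151 \left(X + K\right) = 151 \left(6 - 15\right) = 151 \left(-9\right) = -1359$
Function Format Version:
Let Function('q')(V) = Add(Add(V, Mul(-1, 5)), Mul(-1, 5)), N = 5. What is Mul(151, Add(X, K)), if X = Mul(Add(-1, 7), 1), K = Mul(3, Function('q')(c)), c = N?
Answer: -1359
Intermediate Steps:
c = 5
Function('q')(V) = Add(-10, V) (Function('q')(V) = Add(Add(V, -5), -5) = Add(Add(-5, V), -5) = Add(-10, V))
K = -15 (K = Mul(3, Add(-10, 5)) = Mul(3, -5) = -15)
X = 6 (X = Mul(6, 1) = 6)
Mul(151, Add(X, K)) = Mul(151, Add(6, -15)) = Mul(151, -9) = -1359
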